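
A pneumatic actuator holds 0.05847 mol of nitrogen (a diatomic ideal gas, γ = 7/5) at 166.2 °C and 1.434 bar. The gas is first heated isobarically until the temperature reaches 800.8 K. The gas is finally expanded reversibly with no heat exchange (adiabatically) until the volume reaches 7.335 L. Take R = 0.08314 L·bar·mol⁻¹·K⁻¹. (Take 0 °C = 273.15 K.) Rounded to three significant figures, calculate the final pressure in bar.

Convert: T₁ = 439.3 K.
From PV = nRT: V₁ = nRT₁/P₁ = 1.489 L.
Isobaric, so V/T is constant: P₂ = P₁; V₂ = V₁·(T₂/T₁) = 2.715 L.
Reversible adiabatic, γ = 7/5: T₃ = T₂·(V₂/V₃)^(γ−1) = 538.1 K; P₃ = P₂·(V₂/V₃)^γ = 0.3566 bar.

P₃ ≈ 0.357 bar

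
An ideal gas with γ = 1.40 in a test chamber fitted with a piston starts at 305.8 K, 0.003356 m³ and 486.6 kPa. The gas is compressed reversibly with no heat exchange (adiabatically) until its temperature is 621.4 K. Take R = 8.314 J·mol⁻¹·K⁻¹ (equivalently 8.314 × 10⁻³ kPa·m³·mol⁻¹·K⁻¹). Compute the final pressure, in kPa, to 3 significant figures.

P₂ ≈ 5.82e+03 kPa

Reversible adiabatic, γ = 1.40: P₂ = P₁·(T₂/T₁)^(γ/(γ−1)) = 5820 kPa; V₂ = V₁·(T₁/T₂)^(1/(γ−1)) = 0.0005701 m³.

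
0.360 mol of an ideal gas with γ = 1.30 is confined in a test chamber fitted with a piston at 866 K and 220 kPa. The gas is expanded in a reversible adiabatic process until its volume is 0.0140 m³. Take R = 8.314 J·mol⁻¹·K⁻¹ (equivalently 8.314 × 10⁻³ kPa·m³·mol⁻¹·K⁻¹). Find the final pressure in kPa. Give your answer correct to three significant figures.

P₂ ≈ 176 kPa

From PV = nRT: V₁ = nRT₁/P₁ = 0.01178 m³.
Adiabatic (γ = 1.30), T V^(γ−1) and P V^γ constant: T₂ = T₁·(V₁/V₂)^(γ−1) = 822.3 K; P₂ = P₁·(V₁/V₂)^γ = 175.8 kPa.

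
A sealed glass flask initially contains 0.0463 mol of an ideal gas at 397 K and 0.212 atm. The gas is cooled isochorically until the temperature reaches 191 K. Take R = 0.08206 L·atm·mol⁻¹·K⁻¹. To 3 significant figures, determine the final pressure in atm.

From PV = nRT: V₁ = nRT₁/P₁ = 7.115 L.
Isochoric, so P/T is constant: V₂ = V₁; P₂ = P₁·(T₂/T₁) = 0.1020 atm.

P₂ ≈ 0.102 atm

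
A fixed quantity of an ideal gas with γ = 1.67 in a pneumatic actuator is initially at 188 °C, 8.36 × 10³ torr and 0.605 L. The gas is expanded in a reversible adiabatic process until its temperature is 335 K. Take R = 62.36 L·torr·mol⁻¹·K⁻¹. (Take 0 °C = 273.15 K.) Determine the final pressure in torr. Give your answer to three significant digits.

P₂ ≈ 3.77e+03 torr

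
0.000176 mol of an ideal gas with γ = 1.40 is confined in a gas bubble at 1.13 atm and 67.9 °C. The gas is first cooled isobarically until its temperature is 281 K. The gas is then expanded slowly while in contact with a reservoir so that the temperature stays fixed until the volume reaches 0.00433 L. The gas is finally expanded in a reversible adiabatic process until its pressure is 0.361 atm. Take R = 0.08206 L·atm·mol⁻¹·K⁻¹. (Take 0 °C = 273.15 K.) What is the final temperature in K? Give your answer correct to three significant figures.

T₄ ≈ 214 K

Convert: T₁ = 341.0 K.
From PV = nRT: V₁ = nRT₁/P₁ = 0.004359 L.
P constant ⇒ V ∝ T: P₂ = P₁; V₂ = V₁·(T₂/T₁) = 0.003591 L.
Isothermal, so P V is constant: T₃ = T₂; P₃ = P₂·(V₂/V₃) = 0.9373 atm.
Adiabatic (γ = 1.40), T V^(γ−1) and P V^γ constant: T₄ = T₃·(P₄/P₃)^((γ−1)/γ) = 214.0 K; V₄ = V₃·(P₃/P₄)^(1/γ) = 0.008560 L.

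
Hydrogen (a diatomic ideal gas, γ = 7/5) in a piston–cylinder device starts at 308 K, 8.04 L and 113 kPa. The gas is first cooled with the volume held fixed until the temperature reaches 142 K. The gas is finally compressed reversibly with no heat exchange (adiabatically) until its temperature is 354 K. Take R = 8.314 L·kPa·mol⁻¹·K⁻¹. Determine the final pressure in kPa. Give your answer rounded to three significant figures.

V constant ⇒ P ∝ T: V₂ = V₁; P₂ = P₁·(T₂/T₁) = 52.10 kPa.
Reversible adiabatic, γ = 7/5: P₃ = P₂·(T₃/T₂)^(γ/(γ−1)) = 1274 kPa; V₃ = V₂·(T₂/T₃)^(1/(γ−1)) = 0.8193 L.

P₃ ≈ 1.27e+03 kPa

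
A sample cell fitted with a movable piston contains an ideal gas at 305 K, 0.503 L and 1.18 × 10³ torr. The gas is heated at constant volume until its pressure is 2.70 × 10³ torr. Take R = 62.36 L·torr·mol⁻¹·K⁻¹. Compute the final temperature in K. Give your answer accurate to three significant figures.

V constant ⇒ P ∝ T: V₂ = V₁; T₂ = T₁·(P₂/P₁) = 697.9 K.

T₂ ≈ 698 K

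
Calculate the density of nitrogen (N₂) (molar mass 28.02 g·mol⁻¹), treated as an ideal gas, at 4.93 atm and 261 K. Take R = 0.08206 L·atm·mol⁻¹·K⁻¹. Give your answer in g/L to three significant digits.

ρ ≈ 6.45 g/L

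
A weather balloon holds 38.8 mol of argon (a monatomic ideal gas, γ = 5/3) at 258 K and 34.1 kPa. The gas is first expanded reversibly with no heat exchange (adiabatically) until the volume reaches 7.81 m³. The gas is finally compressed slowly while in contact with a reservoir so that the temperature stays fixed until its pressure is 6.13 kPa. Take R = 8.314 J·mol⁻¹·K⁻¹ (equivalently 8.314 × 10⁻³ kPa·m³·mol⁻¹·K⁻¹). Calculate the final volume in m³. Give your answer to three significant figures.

From PV = nRT: V₁ = nRT₁/P₁ = 2.441 m³.
Reversible adiabatic, γ = 5/3: T₂ = T₁·(V₁/V₂)^(γ−1) = 118.8 K; P₂ = P₁·(V₁/V₂)^γ = 4.907 kPa.
Isothermal, so P V is constant: T₃ = T₂; V₃ = V₂·(P₂/P₃) = 6.252 m³.

V₃ ≈ 6.25 m³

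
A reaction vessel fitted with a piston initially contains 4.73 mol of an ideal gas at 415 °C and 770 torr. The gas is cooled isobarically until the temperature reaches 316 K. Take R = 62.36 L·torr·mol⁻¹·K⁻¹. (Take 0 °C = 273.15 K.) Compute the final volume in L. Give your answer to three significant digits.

V₂ ≈ 121 L

Convert: T₁ = 688.1 K.
From PV = nRT: V₁ = nRT₁/P₁ = 263.6 L.
P constant ⇒ V ∝ T: P₂ = P₁; V₂ = V₁·(T₂/T₁) = 121.0 L.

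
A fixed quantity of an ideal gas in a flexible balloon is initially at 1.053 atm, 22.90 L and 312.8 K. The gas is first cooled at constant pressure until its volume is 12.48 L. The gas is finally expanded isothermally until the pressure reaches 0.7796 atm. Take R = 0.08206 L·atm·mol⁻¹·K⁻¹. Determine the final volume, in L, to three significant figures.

V₃ ≈ 16.9 L

Isobaric, so V/T is constant: P₂ = P₁; T₂ = T₁·(V₂/V₁) = 170.5 K.
Isothermal, so P V is constant: T₃ = T₂; V₃ = V₂·(P₂/P₃) = 16.86 L.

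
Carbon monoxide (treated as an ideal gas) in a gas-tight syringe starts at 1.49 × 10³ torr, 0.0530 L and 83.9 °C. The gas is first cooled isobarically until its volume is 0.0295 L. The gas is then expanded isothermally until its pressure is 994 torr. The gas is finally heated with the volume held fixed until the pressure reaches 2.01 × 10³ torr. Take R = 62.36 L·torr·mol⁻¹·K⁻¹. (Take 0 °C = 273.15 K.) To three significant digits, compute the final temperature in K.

T₄ ≈ 402 K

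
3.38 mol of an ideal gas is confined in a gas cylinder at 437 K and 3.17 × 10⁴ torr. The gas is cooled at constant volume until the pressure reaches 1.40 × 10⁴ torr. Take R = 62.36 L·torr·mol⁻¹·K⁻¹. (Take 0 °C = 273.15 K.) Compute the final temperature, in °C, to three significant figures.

From PV = nRT: V₁ = nRT₁/P₁ = 2.906 L.
V constant ⇒ P ∝ T: V₂ = V₁; T₂ = T₁·(P₂/P₁) = 193.0 K.

T₂ ≈ -80.2 °C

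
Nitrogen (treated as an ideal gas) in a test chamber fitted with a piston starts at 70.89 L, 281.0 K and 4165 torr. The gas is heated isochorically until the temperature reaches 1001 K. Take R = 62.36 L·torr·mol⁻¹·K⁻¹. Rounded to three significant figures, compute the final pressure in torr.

P₂ ≈ 1.48e+04 torr

Isochoric, so P/T is constant: V₂ = V₁; P₂ = P₁·(T₂/T₁) = 1.484e+04 torr.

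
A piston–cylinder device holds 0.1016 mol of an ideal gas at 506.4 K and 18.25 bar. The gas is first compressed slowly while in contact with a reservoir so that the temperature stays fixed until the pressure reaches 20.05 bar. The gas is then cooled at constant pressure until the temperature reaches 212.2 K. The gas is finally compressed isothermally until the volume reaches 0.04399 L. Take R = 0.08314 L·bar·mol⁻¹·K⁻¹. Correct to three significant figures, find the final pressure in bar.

P₄ ≈ 40.7 bar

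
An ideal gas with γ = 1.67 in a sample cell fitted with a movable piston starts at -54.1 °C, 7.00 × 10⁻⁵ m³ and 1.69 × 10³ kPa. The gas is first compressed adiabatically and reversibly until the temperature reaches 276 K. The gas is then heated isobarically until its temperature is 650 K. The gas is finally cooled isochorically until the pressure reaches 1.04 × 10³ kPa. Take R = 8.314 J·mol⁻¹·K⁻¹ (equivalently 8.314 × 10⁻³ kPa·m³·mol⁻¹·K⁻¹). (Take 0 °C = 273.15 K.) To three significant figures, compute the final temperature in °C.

Convert: T₁ = 219.0 K.
Adiabatic (γ = 1.67), T V^(γ−1) and P V^γ constant: P₂ = P₁·(T₂/T₁)^(γ/(γ−1)) = 3006 kPa; V₂ = V₁·(T₁/T₂)^(1/(γ−1)) = 4.958e-05 m³.
Isobaric, so V/T is constant: P₃ = P₂; V₃ = V₂·(T₃/T₂) = 0.0001168 m³.
Isochoric, so P/T is constant: V₄ = V₃; T₄ = T₃·(P₄/P₃) = 224.9 K.

T₄ ≈ -48.3 °C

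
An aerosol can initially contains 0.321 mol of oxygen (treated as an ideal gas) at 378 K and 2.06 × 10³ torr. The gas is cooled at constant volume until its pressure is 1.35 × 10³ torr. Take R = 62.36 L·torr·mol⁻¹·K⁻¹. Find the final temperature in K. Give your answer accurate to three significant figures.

T₂ ≈ 248 K

From PV = nRT: V₁ = nRT₁/P₁ = 3.673 L.
V constant ⇒ P ∝ T: V₂ = V₁; T₂ = T₁·(P₂/P₁) = 247.7 K.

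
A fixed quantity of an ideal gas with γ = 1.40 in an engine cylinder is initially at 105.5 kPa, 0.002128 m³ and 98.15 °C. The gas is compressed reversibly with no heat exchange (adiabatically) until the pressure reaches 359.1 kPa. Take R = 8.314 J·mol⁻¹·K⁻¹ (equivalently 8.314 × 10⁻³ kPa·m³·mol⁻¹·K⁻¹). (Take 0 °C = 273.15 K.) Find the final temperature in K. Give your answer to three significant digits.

T₂ ≈ 527 K

Convert: T₁ = 371.3 K.
Reversible adiabatic, γ = 1.40: T₂ = T₁·(P₂/P₁)^((γ−1)/γ) = 526.9 K; V₂ = V₁·(P₁/P₂)^(1/γ) = 0.0008872 m³.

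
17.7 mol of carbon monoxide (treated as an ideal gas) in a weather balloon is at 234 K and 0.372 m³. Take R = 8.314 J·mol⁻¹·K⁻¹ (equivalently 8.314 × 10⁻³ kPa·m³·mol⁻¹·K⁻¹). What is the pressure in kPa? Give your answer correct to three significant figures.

PV = nRT ⇒ P = nRT/V = (17.7 × 8.314 × 10⁻³ × 234) / 0.372

P ≈ 92.6 kPa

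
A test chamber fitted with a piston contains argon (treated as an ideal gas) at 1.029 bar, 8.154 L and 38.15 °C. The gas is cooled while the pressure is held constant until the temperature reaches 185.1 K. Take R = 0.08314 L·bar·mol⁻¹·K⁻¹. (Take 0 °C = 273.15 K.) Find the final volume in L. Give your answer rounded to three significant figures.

Convert: T₁ = 311.3 K.
Isobaric, so V/T is constant: P₂ = P₁; V₂ = V₁·(T₂/T₁) = 4.848 L.

V₂ ≈ 4.85 L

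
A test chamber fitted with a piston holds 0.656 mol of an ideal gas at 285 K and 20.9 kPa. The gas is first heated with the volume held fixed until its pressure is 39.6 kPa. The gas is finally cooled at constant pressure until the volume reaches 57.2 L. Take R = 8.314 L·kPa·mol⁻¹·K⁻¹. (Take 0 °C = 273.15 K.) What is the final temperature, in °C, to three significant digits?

T₃ ≈ 142 °C

From PV = nRT: V₁ = nRT₁/P₁ = 74.37 L.
Isochoric, so P/T is constant: V₂ = V₁; T₂ = T₁·(P₂/P₁) = 540.0 K.
P constant ⇒ V ∝ T: P₃ = P₂; T₃ = T₂·(V₃/V₂) = 415.3 K.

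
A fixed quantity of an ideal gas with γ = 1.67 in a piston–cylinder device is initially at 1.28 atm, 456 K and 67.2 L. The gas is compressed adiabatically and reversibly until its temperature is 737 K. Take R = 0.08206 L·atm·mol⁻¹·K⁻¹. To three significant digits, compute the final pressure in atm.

P₂ ≈ 4.24 atm

Reversible adiabatic, γ = 1.67: P₂ = P₁·(T₂/T₁)^(γ/(γ−1)) = 4.236 atm; V₂ = V₁·(T₁/T₂)^(1/(γ−1)) = 32.82 L.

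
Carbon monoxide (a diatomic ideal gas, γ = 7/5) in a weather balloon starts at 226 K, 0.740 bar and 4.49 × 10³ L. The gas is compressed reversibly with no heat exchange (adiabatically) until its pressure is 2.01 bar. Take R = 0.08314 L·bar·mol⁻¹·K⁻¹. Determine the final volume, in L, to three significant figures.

V₂ ≈ 2.20e+03 L

Reversible adiabatic, γ = 7/5: T₂ = T₁·(P₂/P₁)^((γ−1)/γ) = 300.7 K; V₂ = V₁·(P₁/P₂)^(1/γ) = 2199 L.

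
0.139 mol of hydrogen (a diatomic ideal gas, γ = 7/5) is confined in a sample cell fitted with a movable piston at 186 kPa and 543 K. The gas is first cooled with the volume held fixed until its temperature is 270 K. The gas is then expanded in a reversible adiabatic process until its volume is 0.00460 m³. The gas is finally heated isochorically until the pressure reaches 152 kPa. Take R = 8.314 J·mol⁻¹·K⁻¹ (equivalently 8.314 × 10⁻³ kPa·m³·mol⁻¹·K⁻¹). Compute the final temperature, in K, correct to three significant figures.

T₄ ≈ 605 K

From PV = nRT: V₁ = nRT₁/P₁ = 0.003374 m³.
Isochoric, so P/T is constant: V₂ = V₁; P₂ = P₁·(T₂/T₁) = 92.49 kPa.
Adiabatic (γ = 7/5), T V^(γ−1) and P V^γ constant: T₃ = T₂·(V₂/V₃)^(γ−1) = 238.5 K; P₃ = P₂·(V₂/V₃)^γ = 59.92 kPa.
Isochoric, so P/T is constant: V₄ = V₃; T₄ = T₃·(P₄/P₃) = 605.0 K.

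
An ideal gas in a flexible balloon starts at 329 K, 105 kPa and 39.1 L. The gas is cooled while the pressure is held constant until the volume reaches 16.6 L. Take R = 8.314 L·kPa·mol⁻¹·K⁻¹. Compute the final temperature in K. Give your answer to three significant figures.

T₂ ≈ 140 K

Isobaric, so V/T is constant: P₂ = P₁; T₂ = T₁·(V₂/V₁) = 139.7 K.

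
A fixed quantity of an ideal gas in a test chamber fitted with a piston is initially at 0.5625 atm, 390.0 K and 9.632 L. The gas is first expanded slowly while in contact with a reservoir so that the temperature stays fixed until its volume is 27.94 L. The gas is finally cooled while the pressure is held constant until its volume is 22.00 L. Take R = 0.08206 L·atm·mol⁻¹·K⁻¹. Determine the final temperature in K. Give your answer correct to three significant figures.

T₃ ≈ 307 K

T constant ⇒ Boyle's law P V = const: T₂ = T₁; P₂ = P₁·(V₁/V₂) = 0.1939 atm.
Isobaric, so V/T is constant: P₃ = P₂; T₃ = T₂·(V₃/V₂) = 307.1 K.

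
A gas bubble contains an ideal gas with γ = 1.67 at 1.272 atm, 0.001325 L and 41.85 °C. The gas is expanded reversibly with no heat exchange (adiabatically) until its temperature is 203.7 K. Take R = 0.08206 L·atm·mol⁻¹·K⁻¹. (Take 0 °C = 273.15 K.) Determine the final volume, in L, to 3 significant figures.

V₂ ≈ 0.00254 L

Convert: T₁ = 315.0 K.
Reversible adiabatic, γ = 1.67: P₂ = P₁·(T₂/T₁)^(γ/(γ−1)) = 0.4291 atm; V₂ = V₁·(T₁/T₂)^(1/(γ−1)) = 0.002540 L.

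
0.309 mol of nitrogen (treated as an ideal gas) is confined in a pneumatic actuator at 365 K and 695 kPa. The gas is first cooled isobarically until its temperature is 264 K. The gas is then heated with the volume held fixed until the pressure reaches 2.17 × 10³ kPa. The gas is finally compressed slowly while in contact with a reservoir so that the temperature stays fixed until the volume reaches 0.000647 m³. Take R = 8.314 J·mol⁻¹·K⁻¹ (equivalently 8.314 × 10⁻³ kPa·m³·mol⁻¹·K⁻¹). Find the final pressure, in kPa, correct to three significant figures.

From PV = nRT: V₁ = nRT₁/P₁ = 0.001349 m³.
P constant ⇒ V ∝ T: P₂ = P₁; V₂ = V₁·(T₂/T₁) = 0.0009759 m³.
V constant ⇒ P ∝ T: V₃ = V₂; T₃ = T₂·(P₃/P₂) = 824.3 K.
Isothermal, so P V is constant: T₄ = T₃; P₄ = P₃·(V₃/V₄) = 3273 kPa.

P₄ ≈ 3.27e+03 kPa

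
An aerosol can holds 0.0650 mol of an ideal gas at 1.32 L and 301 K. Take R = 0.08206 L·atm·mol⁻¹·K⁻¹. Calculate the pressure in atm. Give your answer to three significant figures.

PV = nRT ⇒ P = nRT/V = (0.0650 × 0.08206 × 301) / 1.32

P ≈ 1.22 atm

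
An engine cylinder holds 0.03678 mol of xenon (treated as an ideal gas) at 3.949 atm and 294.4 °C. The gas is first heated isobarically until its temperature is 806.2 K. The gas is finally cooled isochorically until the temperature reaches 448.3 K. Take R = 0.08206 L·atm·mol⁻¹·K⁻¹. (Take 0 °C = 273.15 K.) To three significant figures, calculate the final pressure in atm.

Convert: T₁ = 567.5 K.
From PV = nRT: V₁ = nRT₁/P₁ = 0.4338 L.
Isobaric, so V/T is constant: P₂ = P₁; V₂ = V₁·(T₂/T₁) = 0.6162 L.
V constant ⇒ P ∝ T: V₃ = V₂; P₃ = P₂·(T₃/T₂) = 2.196 atm.

P₃ ≈ 2.20 atm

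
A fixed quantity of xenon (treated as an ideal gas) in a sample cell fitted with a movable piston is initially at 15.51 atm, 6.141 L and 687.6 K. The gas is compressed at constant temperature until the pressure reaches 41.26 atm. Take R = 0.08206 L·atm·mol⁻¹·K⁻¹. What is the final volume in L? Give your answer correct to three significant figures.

V₂ ≈ 2.31 L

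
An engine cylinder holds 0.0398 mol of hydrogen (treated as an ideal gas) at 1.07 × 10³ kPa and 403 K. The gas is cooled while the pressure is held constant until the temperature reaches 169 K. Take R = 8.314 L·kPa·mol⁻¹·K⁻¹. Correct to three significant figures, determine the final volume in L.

From PV = nRT: V₁ = nRT₁/P₁ = 0.1246 L.
Isobaric, so V/T is constant: P₂ = P₁; V₂ = V₁·(T₂/T₁) = 0.05226 L.

V₂ ≈ 0.0523 L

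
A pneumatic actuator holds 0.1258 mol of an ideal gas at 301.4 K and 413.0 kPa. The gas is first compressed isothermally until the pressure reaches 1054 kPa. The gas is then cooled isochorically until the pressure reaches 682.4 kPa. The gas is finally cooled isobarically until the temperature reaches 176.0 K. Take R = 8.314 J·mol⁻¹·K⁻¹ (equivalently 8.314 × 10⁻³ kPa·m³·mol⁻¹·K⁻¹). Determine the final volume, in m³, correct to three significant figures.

From PV = nRT: V₁ = nRT₁/P₁ = 0.0007633 m³.
Isothermal, so P V is constant: T₂ = T₁; V₂ = V₁·(P₁/P₂) = 0.0002991 m³.
Isochoric, so P/T is constant: V₃ = V₂; T₃ = T₂·(P₃/P₂) = 195.1 K.
Isobaric, so V/T is constant: P₄ = P₃; V₄ = V₃·(T₄/T₃) = 0.0002698 m³.

V₄ ≈ 0.000270 m³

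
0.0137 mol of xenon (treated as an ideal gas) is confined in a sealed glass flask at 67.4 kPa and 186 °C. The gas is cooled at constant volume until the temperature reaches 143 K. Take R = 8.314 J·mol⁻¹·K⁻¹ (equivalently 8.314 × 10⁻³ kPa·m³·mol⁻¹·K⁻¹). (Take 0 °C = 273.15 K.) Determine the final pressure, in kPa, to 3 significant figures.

Convert: T₁ = 459.1 K.
From PV = nRT: V₁ = nRT₁/P₁ = 0.0007759 m³.
V constant ⇒ P ∝ T: V₂ = V₁; P₂ = P₁·(T₂/T₁) = 20.99 kPa.

P₂ ≈ 21.0 kPa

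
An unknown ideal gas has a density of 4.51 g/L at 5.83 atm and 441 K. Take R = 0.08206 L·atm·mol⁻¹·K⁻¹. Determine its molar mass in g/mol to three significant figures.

ρ = PM/(RT) ⇒ M = ρRT/P = (4.51 × 0.08206 × 441.0) / 5.83

M ≈ 28.0 g/mol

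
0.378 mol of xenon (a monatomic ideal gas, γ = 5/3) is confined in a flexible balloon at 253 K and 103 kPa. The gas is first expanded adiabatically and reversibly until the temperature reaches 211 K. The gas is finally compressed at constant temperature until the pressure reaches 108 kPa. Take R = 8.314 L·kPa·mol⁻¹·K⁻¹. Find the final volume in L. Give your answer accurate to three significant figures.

From PV = nRT: V₁ = nRT₁/P₁ = 7.719 L.
Adiabatic (γ = 5/3), T V^(γ−1) and P V^γ constant: P₂ = P₁·(T₂/T₁)^(γ/(γ−1)) = 65.42 kPa; V₂ = V₁·(T₁/T₂)^(1/(γ−1)) = 10.14 L.
Isothermal, so P V is constant: T₃ = T₂; V₃ = V₂·(P₂/P₃) = 6.140 L.

V₃ ≈ 6.14 L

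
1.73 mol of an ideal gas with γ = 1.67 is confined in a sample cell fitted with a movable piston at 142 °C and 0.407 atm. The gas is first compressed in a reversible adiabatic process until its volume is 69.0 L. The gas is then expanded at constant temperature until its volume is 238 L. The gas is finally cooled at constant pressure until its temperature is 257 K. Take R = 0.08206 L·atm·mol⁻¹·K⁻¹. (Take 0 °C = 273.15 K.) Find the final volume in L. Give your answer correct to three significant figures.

V₄ ≈ 89.7 L

Convert: T₁ = 415.1 K.
From PV = nRT: V₁ = nRT₁/P₁ = 144.8 L.
Adiabatic (γ = 1.67), T V^(γ−1) and P V^γ constant: T₂ = T₁·(V₁/V₂)^(γ−1) = 682.2 K; P₂ = P₁·(V₁/V₂)^γ = 1.404 atm.
Isothermal, so P V is constant: T₃ = T₂; P₃ = P₂·(V₂/V₃) = 0.4069 atm.
P constant ⇒ V ∝ T: P₄ = P₃; V₄ = V₃·(T₄/T₃) = 89.66 L.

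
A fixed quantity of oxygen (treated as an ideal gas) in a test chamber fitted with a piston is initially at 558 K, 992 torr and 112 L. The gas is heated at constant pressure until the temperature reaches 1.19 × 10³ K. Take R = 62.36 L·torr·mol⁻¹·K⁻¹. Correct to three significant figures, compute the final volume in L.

P constant ⇒ V ∝ T: P₂ = P₁; V₂ = V₁·(T₂/T₁) = 238.9 L.

V₂ ≈ 239 L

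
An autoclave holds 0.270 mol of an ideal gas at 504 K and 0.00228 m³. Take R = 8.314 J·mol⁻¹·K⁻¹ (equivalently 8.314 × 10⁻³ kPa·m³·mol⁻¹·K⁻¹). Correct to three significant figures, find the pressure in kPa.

P ≈ 496 kPa

PV = nRT ⇒ P = nRT/V = (0.270 × 8.314 × 10⁻³ × 504) / 0.00228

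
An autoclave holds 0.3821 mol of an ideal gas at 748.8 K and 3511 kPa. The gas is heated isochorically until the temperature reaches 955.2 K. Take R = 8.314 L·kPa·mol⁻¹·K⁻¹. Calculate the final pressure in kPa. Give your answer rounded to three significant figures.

P₂ ≈ 4.48e+03 kPa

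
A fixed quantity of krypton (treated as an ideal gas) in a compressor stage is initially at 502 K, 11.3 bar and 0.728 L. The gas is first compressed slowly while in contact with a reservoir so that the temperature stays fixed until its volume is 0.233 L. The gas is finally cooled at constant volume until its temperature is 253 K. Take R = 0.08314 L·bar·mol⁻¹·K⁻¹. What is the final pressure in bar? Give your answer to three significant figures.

P₃ ≈ 17.8 bar

Isothermal, so P V is constant: T₂ = T₁; P₂ = P₁·(V₁/V₂) = 35.31 bar.
Isochoric, so P/T is constant: V₃ = V₂; P₃ = P₂·(T₃/T₂) = 17.79 bar.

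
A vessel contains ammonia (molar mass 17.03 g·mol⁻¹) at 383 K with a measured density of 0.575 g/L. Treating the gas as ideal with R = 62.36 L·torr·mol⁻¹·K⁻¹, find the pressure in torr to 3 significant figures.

ρ = PM/(RT) ⇒ P = ρRT/M = (0.575 × 62.36 × 383.0) / 17.03

P ≈ 806 torr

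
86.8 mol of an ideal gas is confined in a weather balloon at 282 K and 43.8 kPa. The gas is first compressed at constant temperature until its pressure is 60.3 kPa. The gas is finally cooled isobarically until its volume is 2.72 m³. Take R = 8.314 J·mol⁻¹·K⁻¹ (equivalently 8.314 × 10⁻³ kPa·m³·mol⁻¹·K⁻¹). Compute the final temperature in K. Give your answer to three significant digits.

T₃ ≈ 227 K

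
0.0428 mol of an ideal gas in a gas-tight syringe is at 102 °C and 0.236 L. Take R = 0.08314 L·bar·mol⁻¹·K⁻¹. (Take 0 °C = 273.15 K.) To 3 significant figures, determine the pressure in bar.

P ≈ 5.66 bar

Convert: T = 375.15 K.
PV = nRT ⇒ P = nRT/V = (0.0428 × 0.08314 × 375.15) / 0.236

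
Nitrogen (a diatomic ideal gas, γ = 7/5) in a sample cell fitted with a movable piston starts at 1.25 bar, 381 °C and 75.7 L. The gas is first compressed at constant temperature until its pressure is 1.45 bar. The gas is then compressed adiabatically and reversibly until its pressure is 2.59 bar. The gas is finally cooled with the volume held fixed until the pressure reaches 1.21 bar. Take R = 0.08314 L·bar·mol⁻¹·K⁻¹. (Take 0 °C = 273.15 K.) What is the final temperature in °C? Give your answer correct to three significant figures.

Convert: T₁ = 654.1 K.
Isothermal, so P V is constant: T₂ = T₁; V₂ = V₁·(P₁/P₂) = 65.26 L.
Adiabatic (γ = 7/5), T V^(γ−1) and P V^γ constant: T₃ = T₂·(P₃/P₂)^((γ−1)/γ) = 772.1 K; V₃ = V₂·(P₂/P₃)^(1/γ) = 43.12 L.
V constant ⇒ P ∝ T: V₄ = V₃; T₄ = T₃·(P₄/P₃) = 360.7 K.

T₄ ≈ 87.5 °C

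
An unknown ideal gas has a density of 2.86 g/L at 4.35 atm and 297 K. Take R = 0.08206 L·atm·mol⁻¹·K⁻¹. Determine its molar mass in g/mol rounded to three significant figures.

M ≈ 16.0 g/mol

ρ = PM/(RT) ⇒ M = ρRT/P = (2.86 × 0.08206 × 297.0) / 4.35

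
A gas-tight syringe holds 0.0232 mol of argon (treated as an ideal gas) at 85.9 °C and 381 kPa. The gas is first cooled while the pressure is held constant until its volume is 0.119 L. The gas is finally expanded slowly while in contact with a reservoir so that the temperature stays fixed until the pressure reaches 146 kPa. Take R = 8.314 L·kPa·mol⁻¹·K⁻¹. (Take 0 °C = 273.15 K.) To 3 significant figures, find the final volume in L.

V₃ ≈ 0.311 L

Convert: T₁ = 359.0 K.
From PV = nRT: V₁ = nRT₁/P₁ = 0.1818 L.
Isobaric, so V/T is constant: P₂ = P₁; T₂ = T₁·(V₂/V₁) = 235.1 K.
T constant ⇒ Boyle's law P V = const: T₃ = T₂; V₃ = V₂·(P₂/P₃) = 0.3105 L.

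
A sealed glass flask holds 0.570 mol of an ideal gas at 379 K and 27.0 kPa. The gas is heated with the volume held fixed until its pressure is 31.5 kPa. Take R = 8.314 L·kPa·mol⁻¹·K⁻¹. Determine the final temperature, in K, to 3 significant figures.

From PV = nRT: V₁ = nRT₁/P₁ = 66.52 L.
Isochoric, so P/T is constant: V₂ = V₁; T₂ = T₁·(P₂/P₁) = 442.2 K.

T₂ ≈ 442 K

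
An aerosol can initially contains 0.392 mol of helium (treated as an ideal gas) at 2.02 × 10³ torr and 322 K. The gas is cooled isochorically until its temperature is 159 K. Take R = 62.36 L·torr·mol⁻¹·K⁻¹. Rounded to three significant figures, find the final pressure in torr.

P₂ ≈ 997 torr

From PV = nRT: V₁ = nRT₁/P₁ = 3.897 L.
V constant ⇒ P ∝ T: V₂ = V₁; P₂ = P₁·(T₂/T₁) = 997.5 torr.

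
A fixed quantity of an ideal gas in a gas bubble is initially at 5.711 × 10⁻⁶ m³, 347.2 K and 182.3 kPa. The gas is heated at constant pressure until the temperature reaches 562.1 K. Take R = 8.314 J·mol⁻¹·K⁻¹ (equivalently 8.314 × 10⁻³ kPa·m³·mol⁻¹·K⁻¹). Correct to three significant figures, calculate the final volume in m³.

P constant ⇒ V ∝ T: P₂ = P₁; V₂ = V₁·(T₂/T₁) = 9.246e-06 m³.

V₂ ≈ 9.25e-06 m³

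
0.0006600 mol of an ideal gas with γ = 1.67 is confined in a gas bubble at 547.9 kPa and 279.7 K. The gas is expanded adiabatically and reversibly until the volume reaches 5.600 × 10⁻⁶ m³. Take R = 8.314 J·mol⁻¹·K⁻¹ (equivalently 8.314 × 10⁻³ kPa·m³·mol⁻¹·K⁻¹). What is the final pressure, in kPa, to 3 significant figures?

From PV = nRT: V₁ = nRT₁/P₁ = 2.801e-06 m³.
Adiabatic (γ = 1.67), T V^(γ−1) and P V^γ constant: T₂ = T₁·(V₁/V₂)^(γ−1) = 175.8 K; P₂ = P₁·(V₁/V₂)^γ = 172.3 kPa.

P₂ ≈ 172 kPa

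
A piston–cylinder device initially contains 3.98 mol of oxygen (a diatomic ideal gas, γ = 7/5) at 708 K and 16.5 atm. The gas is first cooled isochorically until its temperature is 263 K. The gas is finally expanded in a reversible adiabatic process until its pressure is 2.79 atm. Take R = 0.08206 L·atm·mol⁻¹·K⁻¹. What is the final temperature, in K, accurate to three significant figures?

From PV = nRT: V₁ = nRT₁/P₁ = 14.01 L.
Isochoric, so P/T is constant: V₂ = V₁; P₂ = P₁·(T₂/T₁) = 6.129 atm.
Reversible adiabatic, γ = 7/5: T₃ = T₂·(P₃/P₂)^((γ−1)/γ) = 210.0 K; V₃ = V₂·(P₂/P₃)^(1/γ) = 24.59 L.

T₃ ≈ 210 K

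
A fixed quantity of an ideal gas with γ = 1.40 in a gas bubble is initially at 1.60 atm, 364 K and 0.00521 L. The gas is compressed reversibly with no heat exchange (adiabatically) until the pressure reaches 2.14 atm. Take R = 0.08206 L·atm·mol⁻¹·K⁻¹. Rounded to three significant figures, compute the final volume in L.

V₂ ≈ 0.00423 L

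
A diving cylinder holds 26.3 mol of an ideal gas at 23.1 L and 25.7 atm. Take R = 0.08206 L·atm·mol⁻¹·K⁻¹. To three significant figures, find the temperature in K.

T ≈ 275 K

PV = nRT ⇒ T = PV/(nR) = (25.7 × 23.1) / (26.3 × 0.08206)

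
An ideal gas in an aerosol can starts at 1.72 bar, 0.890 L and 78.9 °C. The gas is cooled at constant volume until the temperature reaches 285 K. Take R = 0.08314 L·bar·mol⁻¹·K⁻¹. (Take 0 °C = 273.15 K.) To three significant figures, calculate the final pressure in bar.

P₂ ≈ 1.39 bar

Convert: T₁ = 352.0 K.
Isochoric, so P/T is constant: V₂ = V₁; P₂ = P₁·(T₂/T₁) = 1.392 bar.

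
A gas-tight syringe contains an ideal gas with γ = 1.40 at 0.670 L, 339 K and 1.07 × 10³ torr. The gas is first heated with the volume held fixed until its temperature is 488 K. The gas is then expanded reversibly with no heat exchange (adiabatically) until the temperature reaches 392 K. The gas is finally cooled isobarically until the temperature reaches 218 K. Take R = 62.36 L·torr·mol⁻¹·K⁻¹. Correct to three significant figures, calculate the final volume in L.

V₄ ≈ 0.644 L

Isochoric, so P/T is constant: V₂ = V₁; P₂ = P₁·(T₂/T₁) = 1540 torr.
Reversible adiabatic, γ = 1.40: P₃ = P₂·(T₃/T₂)^(γ/(γ−1)) = 715.5 torr; V₃ = V₂·(T₂/T₃)^(1/(γ−1)) = 1.159 L.
Isobaric, so V/T is constant: P₄ = P₃; V₄ = V₃·(T₄/T₃) = 0.6443 L.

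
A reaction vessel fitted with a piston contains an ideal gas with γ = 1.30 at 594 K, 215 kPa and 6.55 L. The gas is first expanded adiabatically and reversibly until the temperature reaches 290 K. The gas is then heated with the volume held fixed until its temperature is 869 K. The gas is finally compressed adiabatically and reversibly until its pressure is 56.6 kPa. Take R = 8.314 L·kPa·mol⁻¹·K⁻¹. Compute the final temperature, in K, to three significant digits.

T₄ ≈ 1.02e+03 K

Reversible adiabatic, γ = 1.30: P₂ = P₁·(T₂/T₁)^(γ/(γ−1)) = 9.618 kPa; V₂ = V₁·(T₁/T₂)^(1/(γ−1)) = 71.48 L.
Isochoric, so P/T is constant: V₃ = V₂; P₃ = P₂·(T₃/T₂) = 28.82 kPa.
Reversible adiabatic, γ = 1.30: T₄ = T₃·(P₄/P₃)^((γ−1)/γ) = 1015 K; V₄ = V₃·(P₃/P₄)^(1/γ) = 42.53 L.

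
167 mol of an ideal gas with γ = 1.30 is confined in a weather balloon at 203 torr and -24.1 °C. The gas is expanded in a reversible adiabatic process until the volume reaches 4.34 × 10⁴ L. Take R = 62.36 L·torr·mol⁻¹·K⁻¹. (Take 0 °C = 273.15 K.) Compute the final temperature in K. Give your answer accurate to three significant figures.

Convert: T₁ = 249.0 K.
From PV = nRT: V₁ = nRT₁/P₁ = 1.278e+04 L.
Adiabatic (γ = 1.30), T V^(γ−1) and P V^γ constant: T₂ = T₁·(V₁/V₂)^(γ−1) = 172.6 K; P₂ = P₁·(V₁/V₂)^γ = 41.41 torr.

T₂ ≈ 173 K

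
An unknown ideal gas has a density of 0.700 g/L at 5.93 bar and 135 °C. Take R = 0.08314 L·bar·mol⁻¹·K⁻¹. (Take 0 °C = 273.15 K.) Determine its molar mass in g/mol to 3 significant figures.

M ≈ 4.01 g/mol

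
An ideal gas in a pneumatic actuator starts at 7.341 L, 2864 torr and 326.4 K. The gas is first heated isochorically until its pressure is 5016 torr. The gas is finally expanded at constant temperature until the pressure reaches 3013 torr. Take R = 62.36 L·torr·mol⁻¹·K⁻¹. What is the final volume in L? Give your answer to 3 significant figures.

V₃ ≈ 12.2 L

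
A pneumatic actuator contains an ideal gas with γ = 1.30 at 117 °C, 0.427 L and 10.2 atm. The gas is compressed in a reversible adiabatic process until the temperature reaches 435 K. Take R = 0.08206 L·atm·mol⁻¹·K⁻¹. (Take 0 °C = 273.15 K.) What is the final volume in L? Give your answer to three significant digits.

V₂ ≈ 0.297 L

Convert: T₁ = 390.1 K.
Adiabatic (γ = 1.30), T V^(γ−1) and P V^γ constant: P₂ = P₁·(T₂/T₁)^(γ/(γ−1)) = 16.34 atm; V₂ = V₁·(T₁/T₂)^(1/(γ−1)) = 0.2971 L.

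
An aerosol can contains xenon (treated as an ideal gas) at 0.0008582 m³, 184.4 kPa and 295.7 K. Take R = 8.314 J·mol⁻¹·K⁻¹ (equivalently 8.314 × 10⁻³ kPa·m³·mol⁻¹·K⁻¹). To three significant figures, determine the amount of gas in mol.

PV = nRT ⇒ n = PV/(RT) = (184.4 × 0.0008582) / (8.314 × 10⁻³ × 295.7)

n ≈ 0.0644 mol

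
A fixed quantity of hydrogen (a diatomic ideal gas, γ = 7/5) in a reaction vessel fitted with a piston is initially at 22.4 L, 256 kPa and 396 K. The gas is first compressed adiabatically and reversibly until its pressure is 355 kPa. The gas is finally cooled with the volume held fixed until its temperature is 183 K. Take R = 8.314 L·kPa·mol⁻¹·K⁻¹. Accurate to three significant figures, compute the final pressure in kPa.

P₃ ≈ 149 kPa

Reversible adiabatic, γ = 7/5: T₂ = T₁·(P₂/P₁)^((γ−1)/γ) = 434.8 K; V₂ = V₁·(P₁/P₂)^(1/γ) = 17.73 L.
Isochoric, so P/T is constant: V₃ = V₂; P₃ = P₂·(T₃/T₂) = 149.4 kPa.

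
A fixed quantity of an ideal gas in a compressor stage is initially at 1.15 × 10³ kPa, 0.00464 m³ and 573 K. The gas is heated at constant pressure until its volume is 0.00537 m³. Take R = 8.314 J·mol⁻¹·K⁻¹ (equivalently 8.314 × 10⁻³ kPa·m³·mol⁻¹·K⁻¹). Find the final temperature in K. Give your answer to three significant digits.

T₂ ≈ 663 K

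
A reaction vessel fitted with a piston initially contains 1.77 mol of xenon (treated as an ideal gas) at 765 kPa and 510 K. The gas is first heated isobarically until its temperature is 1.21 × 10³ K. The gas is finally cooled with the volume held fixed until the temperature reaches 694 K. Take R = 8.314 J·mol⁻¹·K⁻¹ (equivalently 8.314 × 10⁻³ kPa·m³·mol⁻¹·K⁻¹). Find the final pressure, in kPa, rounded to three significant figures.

P₃ ≈ 439 kPa

From PV = nRT: V₁ = nRT₁/P₁ = 0.009811 m³.
P constant ⇒ V ∝ T: P₂ = P₁; V₂ = V₁·(T₂/T₁) = 0.02328 m³.
Isochoric, so P/T is constant: V₃ = V₂; P₃ = P₂·(T₃/T₂) = 438.8 kPa.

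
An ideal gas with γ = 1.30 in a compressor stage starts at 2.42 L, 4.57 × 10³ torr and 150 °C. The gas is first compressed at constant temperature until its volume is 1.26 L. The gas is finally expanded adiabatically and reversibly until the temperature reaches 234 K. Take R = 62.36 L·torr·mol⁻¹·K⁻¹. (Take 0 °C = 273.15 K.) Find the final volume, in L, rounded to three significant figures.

V₃ ≈ 9.08 L

Convert: T₁ = 423.1 K.
T constant ⇒ Boyle's law P V = const: T₂ = T₁; P₂ = P₁·(V₁/V₂) = 8777 torr.
Reversible adiabatic, γ = 1.30: P₃ = P₂·(T₃/T₂)^(γ/(γ−1)) = 673.7 torr; V₃ = V₂·(T₂/T₃)^(1/(γ−1)) = 9.077 L.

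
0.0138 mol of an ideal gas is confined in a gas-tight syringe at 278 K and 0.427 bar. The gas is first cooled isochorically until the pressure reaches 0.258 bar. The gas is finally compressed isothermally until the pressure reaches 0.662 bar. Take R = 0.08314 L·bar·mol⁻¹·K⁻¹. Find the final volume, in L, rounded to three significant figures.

From PV = nRT: V₁ = nRT₁/P₁ = 0.7470 L.
V constant ⇒ P ∝ T: V₂ = V₁; T₂ = T₁·(P₂/P₁) = 168.0 K.
Isothermal, so P V is constant: T₃ = T₂; V₃ = V₂·(P₂/P₃) = 0.2911 L.

V₃ ≈ 0.291 L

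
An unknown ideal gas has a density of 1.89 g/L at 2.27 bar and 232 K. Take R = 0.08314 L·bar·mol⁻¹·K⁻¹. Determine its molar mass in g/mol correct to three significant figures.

ρ = PM/(RT) ⇒ M = ρRT/P = (1.89 × 0.08314 × 232.0) / 2.27

M ≈ 16.1 g/mol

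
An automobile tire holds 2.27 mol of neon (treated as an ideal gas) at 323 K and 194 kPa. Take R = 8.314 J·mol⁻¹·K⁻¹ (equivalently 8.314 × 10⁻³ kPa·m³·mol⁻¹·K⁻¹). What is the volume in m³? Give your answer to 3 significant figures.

PV = nRT ⇒ V = nRT/P = (2.27 × 8.314 × 10⁻³ × 323) / 194

V ≈ 0.0314 m³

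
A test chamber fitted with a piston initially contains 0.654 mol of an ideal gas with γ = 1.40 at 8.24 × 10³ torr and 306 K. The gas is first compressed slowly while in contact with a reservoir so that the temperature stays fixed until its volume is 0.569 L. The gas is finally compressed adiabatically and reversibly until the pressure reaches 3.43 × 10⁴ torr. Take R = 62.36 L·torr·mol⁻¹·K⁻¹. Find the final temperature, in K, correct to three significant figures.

T₃ ≈ 348 K

From PV = nRT: V₁ = nRT₁/P₁ = 1.515 L.
T constant ⇒ Boyle's law P V = const: T₂ = T₁; P₂ = P₁·(V₁/V₂) = 2.193e+04 torr.
Reversible adiabatic, γ = 1.40: T₃ = T₂·(P₃/P₂)^((γ−1)/γ) = 347.7 K; V₃ = V₂·(P₂/P₃)^(1/γ) = 0.4134 L.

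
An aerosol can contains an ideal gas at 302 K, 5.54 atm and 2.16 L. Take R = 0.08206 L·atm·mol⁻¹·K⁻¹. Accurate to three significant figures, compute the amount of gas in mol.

n ≈ 0.483 mol

PV = nRT ⇒ n = PV/(RT) = (5.54 × 2.16) / (0.08206 × 302)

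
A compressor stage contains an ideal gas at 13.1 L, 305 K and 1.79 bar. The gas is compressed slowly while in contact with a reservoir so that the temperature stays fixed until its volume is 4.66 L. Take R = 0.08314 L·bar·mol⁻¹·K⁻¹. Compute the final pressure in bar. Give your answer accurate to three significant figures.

P₂ ≈ 5.03 bar

T constant ⇒ Boyle's law P V = const: T₂ = T₁; P₂ = P₁·(V₁/V₂) = 5.032 bar.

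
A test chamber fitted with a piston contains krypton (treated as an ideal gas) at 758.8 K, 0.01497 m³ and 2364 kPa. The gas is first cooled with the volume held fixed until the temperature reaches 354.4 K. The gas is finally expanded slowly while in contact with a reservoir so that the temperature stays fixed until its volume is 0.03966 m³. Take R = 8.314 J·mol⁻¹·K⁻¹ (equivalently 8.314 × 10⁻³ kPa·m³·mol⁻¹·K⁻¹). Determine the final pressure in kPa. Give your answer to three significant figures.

V constant ⇒ P ∝ T: V₂ = V₁; P₂ = P₁·(T₂/T₁) = 1104 kPa.
T constant ⇒ Boyle's law P V = const: T₃ = T₂; P₃ = P₂·(V₂/V₃) = 416.8 kPa.

P₃ ≈ 417 kPa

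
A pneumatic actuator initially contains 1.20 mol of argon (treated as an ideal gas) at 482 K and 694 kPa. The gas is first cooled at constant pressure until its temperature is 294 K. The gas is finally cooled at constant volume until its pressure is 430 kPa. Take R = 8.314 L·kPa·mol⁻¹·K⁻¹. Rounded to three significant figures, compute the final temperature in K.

From PV = nRT: V₁ = nRT₁/P₁ = 6.929 L.
Isobaric, so V/T is constant: P₂ = P₁; V₂ = V₁·(T₂/T₁) = 4.226 L.
Isochoric, so P/T is constant: V₃ = V₂; T₃ = T₂·(P₃/P₂) = 182.2 K.

T₃ ≈ 182 K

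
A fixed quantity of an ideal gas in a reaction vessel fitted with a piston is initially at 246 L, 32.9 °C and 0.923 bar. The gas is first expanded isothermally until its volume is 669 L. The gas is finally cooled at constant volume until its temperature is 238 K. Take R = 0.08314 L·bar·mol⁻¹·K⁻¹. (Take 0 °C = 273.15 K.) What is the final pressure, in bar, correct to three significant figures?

Convert: T₁ = 306.0 K.
T constant ⇒ Boyle's law P V = const: T₂ = T₁; P₂ = P₁·(V₁/V₂) = 0.3394 bar.
Isochoric, so P/T is constant: V₃ = V₂; P₃ = P₂·(T₃/T₂) = 0.2639 bar.

P₃ ≈ 0.264 bar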